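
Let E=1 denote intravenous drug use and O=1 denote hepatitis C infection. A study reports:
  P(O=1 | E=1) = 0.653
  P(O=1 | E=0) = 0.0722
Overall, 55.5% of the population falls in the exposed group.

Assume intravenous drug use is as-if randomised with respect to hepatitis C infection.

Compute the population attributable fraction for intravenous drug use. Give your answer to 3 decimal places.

PAF ≈ 0.817

Let p₁ = 0.653, p₀ = 0.0722.
Overall risk P(Y=1) = π·p₁ + (1−π)·p₀ = 0.555×0.653 + 0.445×0.0722 = 0.39454.
Under exogeneity, PAF = [P(Y=1) − p₀] / P(Y=1).
PAF = (0.39454 − 0.0722) / 0.39454 ≈ 0.8170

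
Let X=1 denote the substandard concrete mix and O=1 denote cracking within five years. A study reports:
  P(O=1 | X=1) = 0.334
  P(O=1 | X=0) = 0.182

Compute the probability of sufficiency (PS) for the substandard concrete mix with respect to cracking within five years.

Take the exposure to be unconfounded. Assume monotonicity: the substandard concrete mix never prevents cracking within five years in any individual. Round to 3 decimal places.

Let p₁ = 0.334, p₀ = 0.182.
Under exogeneity and monotonicity, PS = (p₁ − p₀) / (1 − p₀).
PS = (0.334 − 0.182) / (1 − 0.182) = 0.152 / 0.818 ≈ 0.1858

PS ≈ 0.186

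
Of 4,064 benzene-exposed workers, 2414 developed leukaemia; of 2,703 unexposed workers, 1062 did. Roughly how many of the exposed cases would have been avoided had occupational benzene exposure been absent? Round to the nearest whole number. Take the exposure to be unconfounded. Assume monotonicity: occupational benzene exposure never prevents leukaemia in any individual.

p₁ = P(outcome | exposed) = 2414/4064 = 0.594
p₀ = P(outcome | unexposed) = 1062/2703 = 0.3929
PN = (p₁ − p₀)/p₁ = (0.594 − 0.3929) / 0.594 ≈ 0.33855.
Attributable cases ≈ PN × (exposed cases) = 0.33855 × 2414 ≈ 817.27.

about 817 cases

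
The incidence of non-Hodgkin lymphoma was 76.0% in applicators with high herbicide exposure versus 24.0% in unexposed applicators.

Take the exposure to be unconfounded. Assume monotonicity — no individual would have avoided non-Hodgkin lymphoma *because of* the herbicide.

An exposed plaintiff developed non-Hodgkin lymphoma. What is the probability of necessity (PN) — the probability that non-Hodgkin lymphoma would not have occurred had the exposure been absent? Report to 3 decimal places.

PN ≈ 0.684

p₁ = 0.76, p₀ = 0.24.
Under exogeneity and monotonicity, PN = (p₁ − p₀) / p₁.
PN = (0.76 − 0.24) / 0.76 = 0.52 / 0.76 ≈ 0.6842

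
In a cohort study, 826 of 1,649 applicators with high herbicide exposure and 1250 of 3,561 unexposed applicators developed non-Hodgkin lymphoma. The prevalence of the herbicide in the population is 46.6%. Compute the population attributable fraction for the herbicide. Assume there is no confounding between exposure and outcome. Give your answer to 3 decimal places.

p₁ = P(outcome | exposed) = 826/1649 = 0.50091
p₀ = P(outcome | unexposed) = 1250/3561 = 0.35102
Overall risk P(Y=1) = π·p₁ + (1−π)·p₀ = 0.466×0.50091 + 0.534×0.35102 = 0.42087.
Under exogeneity, PAF = [P(Y=1) − p₀] / P(Y=1).
PAF = (0.42087 − 0.35102) / 0.42087 ≈ 0.1660

PAF ≈ 0.166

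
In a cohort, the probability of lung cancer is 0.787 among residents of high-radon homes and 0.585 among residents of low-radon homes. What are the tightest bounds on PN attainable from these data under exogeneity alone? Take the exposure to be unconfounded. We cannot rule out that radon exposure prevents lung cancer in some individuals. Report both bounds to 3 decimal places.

Let p₁ = 0.787, p₀ = 0.585.
Under exogeneity alone the bounds on PN are max{0,(p₁−p₀)/p₁} ≤ PN ≤ min{1,(1−p₀)/p₁}.
  lower = (p₁ − p₀)/p₁ = 0.202 / 0.787 ≈ 0.2567
  upper = min{1, (1 − p₀)/p₁} = 0.415 / 0.787 ≈ 0.5273

0.257 ≤ PN ≤ 0.527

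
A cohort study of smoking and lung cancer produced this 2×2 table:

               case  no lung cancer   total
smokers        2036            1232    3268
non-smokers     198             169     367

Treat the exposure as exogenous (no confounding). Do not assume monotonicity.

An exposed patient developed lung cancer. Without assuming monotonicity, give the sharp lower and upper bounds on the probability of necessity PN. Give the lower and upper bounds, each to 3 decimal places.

0.134 ≤ PN ≤ 0.739

p₁ = P(outcome | exposed) = 2036/3268 = 0.62301
p₀ = P(outcome | unexposed) = 198/367 = 0.53951
Under exogeneity alone the bounds on PN are max{0,(p₁−p₀)/p₁} ≤ PN ≤ min{1,(1−p₀)/p₁}.
  lower = (p₁ − p₀)/p₁ = 0.083501 / 0.62301 ≈ 0.1340
  upper = min{1, (1 − p₀)/p₁} = 0.46049 / 0.62301 ≈ 0.7391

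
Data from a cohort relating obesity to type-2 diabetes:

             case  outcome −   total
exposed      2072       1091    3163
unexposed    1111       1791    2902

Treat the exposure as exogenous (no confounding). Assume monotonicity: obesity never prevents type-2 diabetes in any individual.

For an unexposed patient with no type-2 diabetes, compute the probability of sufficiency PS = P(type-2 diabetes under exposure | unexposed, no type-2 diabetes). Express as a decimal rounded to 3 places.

p₁ = P(outcome | exposed) = 2072/3163 = 0.65507
p₀ = P(outcome | unexposed) = 1111/2902 = 0.38284
Under exogeneity and monotonicity, PS = (p₁ − p₀)/(1 − p₀).
PS = (0.65507 − 0.38284) / 0.61716 ≈ 0.4411

PS ≈ 0.441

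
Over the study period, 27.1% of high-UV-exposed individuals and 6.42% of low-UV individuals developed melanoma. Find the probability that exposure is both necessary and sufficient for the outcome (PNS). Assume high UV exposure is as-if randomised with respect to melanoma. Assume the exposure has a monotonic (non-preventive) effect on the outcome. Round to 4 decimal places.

p₁ = 0.271, p₀ = 0.0642.
Under exogeneity and monotonicity, PNS = p₁ − p₀.
PNS = 0.271 − 0.0642 = 0.2068

PNS ≈ 0.2068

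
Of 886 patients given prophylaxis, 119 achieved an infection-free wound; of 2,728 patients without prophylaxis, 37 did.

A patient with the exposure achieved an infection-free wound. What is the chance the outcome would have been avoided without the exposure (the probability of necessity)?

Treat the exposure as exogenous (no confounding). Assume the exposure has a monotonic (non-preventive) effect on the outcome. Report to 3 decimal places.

PN ≈ 0.899

p₁ = P(outcome | exposed) = 119/886 = 0.13431
p₀ = P(outcome | unexposed) = 37/2728 = 0.013563
Under exogeneity and monotonicity, PN = (p₁ − p₀) / p₁.
PN = (0.13431 − 0.013563) / 0.13431 = 0.12075 / 0.13431 ≈ 0.8990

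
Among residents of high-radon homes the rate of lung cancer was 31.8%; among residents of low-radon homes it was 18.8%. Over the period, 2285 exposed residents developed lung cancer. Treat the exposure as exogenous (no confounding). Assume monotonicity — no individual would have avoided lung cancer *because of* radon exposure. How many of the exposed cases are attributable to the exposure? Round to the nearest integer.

about 934 cases

p₁ = 0.318, p₀ = 0.188.
PN = (p₁ − p₀)/p₁ = (0.318 − 0.188) / 0.318 ≈ 0.40881.
Attributable cases ≈ PN × (exposed cases) = 0.40881 × 2285 ≈ 934.12.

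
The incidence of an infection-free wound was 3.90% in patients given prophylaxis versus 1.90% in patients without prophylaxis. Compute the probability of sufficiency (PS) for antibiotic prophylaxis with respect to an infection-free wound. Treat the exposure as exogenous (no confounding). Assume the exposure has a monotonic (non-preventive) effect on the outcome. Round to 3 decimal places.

p₁ = 0.039, p₀ = 0.019.
Under exogeneity and monotonicity, PS = (p₁ − p₀) / (1 − p₀).
PS = (0.039 − 0.019) / (1 − 0.019) = 0.02 / 0.981 ≈ 0.0204

PS ≈ 0.020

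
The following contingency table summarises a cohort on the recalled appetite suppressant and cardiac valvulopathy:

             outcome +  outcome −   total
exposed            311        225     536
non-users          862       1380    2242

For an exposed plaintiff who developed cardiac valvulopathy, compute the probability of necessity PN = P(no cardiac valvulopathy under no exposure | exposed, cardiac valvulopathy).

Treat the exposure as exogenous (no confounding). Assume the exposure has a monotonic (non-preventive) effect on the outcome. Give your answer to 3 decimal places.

PN ≈ 0.337

p₁ = P(outcome | exposed) = 311/536 = 0.58022
p₀ = P(outcome | unexposed) = 862/2242 = 0.38448
Under exogeneity and monotonicity, PN = (p₁ − p₀)/p₁.
PN = (0.58022 − 0.38448) / 0.58022 ≈ 0.3374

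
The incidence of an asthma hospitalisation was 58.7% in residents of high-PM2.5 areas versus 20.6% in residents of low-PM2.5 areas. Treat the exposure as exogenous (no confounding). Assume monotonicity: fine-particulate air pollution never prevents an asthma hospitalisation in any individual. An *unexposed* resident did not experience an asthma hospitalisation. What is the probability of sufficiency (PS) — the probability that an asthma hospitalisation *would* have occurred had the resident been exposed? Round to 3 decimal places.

p₁ = 0.587, p₀ = 0.206.
Under exogeneity and monotonicity, PS = (p₁ − p₀) / (1 − p₀).
PS = (0.587 − 0.206) / (1 − 0.206) = 0.381 / 0.794 ≈ 0.4798

PS ≈ 0.480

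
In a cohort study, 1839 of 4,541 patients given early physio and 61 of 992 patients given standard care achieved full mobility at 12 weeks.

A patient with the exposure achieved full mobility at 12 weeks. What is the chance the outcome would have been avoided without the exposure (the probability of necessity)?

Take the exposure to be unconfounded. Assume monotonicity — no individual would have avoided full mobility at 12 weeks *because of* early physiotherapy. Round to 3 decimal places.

PN ≈ 0.848

p₁ = P(outcome | exposed) = 1839/4541 = 0.40498
p₀ = P(outcome | unexposed) = 61/992 = 0.061492
Under exogeneity and monotonicity, PN = (p₁ − p₀) / p₁.
PN = (0.40498 − 0.061492) / 0.40498 = 0.34348 / 0.40498 ≈ 0.8482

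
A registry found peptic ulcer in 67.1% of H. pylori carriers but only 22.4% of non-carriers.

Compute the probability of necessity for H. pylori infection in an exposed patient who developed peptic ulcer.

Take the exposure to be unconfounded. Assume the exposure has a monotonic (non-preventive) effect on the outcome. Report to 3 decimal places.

p₁ = 0.671, p₀ = 0.224.
Under exogeneity and monotonicity, PN = (p₁ − p₀) / p₁.
PN = (0.671 − 0.224) / 0.671 = 0.447 / 0.671 ≈ 0.6662

PN ≈ 0.666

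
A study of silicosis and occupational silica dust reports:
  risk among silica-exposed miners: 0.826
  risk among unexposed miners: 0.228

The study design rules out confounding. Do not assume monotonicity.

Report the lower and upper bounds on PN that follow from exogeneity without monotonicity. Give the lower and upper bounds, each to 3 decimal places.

0.724 ≤ PN ≤ 0.935

Let p₁ = 0.826, p₀ = 0.228.
Under exogeneity alone the bounds on PN are max{0,(p₁−p₀)/p₁} ≤ PN ≤ min{1,(1−p₀)/p₁}.
  lower = (p₁ − p₀)/p₁ = 0.598 / 0.826 ≈ 0.7240
  upper = min{1, (1 − p₀)/p₁} = 0.772 / 0.826 ≈ 0.9346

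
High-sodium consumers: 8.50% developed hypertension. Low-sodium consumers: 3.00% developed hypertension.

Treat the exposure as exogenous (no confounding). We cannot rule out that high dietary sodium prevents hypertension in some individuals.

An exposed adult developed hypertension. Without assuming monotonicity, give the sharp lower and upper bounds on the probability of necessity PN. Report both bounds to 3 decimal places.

p₁ = 0.085, p₀ = 0.03.
Under exogeneity alone the bounds on PN are max{0,(p₁−p₀)/p₁} ≤ PN ≤ min{1,(1−p₀)/p₁}.
  lower = (p₁ − p₀)/p₁ = 0.055 / 0.085 ≈ 0.6471
  upper = min{1, (1 − p₀)/p₁} = 0.97 / 0.085 ≈ 11.4118 → capped at 1

0.647 ≤ PN ≤ 1.000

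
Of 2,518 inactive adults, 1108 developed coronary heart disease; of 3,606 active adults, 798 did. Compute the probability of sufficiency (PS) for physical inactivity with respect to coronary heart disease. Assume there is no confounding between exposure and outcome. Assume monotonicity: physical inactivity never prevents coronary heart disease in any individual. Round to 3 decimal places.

PS ≈ 0.281

p₁ = P(outcome | exposed) = 1108/2518 = 0.44003
p₀ = P(outcome | unexposed) = 798/3606 = 0.2213
Under exogeneity and monotonicity, PS = (p₁ − p₀) / (1 − p₀).
PS = (0.44003 − 0.2213) / (1 − 0.2213) = 0.21873 / 0.7787 ≈ 0.2809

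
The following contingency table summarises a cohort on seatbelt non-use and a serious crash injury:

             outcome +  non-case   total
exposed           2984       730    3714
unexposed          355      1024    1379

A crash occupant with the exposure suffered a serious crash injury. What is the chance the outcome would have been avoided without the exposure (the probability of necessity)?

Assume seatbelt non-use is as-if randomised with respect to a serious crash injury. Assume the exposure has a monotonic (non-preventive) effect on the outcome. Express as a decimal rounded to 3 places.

p₁ = P(outcome | exposed) = 2984/3714 = 0.80345
p₀ = P(outcome | unexposed) = 355/1379 = 0.25743
Under exogeneity and monotonicity, PN = (p₁ − p₀)/p₁.
PN = (0.80345 − 0.25743) / 0.80345 ≈ 0.6796

PN ≈ 0.680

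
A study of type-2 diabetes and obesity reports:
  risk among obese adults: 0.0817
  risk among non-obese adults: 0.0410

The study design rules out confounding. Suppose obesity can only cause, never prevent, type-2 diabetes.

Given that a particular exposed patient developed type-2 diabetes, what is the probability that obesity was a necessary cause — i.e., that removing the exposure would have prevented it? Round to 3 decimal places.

PN ≈ 0.498

Let p₁ = 0.0817, p₀ = 0.041.
Under exogeneity and monotonicity, PN = (p₁ − p₀) / p₁.
PN = (0.0817 − 0.041) / 0.0817 = 0.0407 / 0.0817 ≈ 0.4982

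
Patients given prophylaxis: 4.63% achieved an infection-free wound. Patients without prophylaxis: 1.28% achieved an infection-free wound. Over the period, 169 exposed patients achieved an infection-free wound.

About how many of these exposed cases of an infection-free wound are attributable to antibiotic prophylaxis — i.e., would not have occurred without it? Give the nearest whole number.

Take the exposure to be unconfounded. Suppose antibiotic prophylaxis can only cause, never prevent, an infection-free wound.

about 122 cases

p₁ = 0.0463, p₀ = 0.0128.
PN = (p₁ − p₀)/p₁ = (0.0463 − 0.0128) / 0.0463 ≈ 0.72354.
Attributable cases ≈ PN × (exposed cases) = 0.72354 × 169 ≈ 122.28.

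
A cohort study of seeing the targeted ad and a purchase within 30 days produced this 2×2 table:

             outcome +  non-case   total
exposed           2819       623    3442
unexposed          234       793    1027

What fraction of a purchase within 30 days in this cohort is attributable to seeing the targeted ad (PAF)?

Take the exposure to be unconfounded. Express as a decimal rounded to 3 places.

PAF ≈ 0.666

p₁ = P(outcome | exposed) = 2819/3442 = 0.819
p₀ = P(outcome | unexposed) = 234/1027 = 0.22785
Exposure prevalence π = 3442/4469 = 0.77019; overall risk P(Y=1) = 0.68315.
Under exogeneity, PAF = [P(Y=1) − p₀]/P(Y=1).
PAF = (0.68315 − 0.22785) / 0.68315 ≈ 0.6665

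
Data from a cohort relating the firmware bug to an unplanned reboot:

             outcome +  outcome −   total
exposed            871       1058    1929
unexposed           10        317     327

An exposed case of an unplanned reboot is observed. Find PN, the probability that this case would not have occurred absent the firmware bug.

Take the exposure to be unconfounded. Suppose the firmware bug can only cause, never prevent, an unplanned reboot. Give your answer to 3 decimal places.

p₁ = P(outcome | exposed) = 871/1929 = 0.45153
p₀ = P(outcome | unexposed) = 10/327 = 0.030581
Under exogeneity and monotonicity, PN = (p₁ − p₀)/p₁.
PN = (0.45153 − 0.030581) / 0.45153 ≈ 0.9323

PN ≈ 0.932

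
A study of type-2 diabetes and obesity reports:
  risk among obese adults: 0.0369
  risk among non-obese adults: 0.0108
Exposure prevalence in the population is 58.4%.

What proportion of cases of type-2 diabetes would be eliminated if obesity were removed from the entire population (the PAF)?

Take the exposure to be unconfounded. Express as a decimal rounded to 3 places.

Let p₁ = 0.0369, p₀ = 0.0108.
Overall risk P(Y=1) = π·p₁ + (1−π)·p₀ = 0.584×0.0369 + 0.416×0.0108 = 0.026042.
Under exogeneity, PAF = [P(Y=1) − p₀] / P(Y=1).
PAF = (0.026042 − 0.0108) / 0.026042 ≈ 0.5853

PAF ≈ 0.585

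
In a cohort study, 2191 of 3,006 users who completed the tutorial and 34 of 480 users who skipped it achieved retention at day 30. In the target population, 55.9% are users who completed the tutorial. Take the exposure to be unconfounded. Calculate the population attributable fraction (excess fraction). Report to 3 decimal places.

PAF ≈ 0.839

p₁ = P(outcome | exposed) = 2191/3006 = 0.72888
p₀ = P(outcome | unexposed) = 34/480 = 0.070833
Overall risk P(Y=1) = π·p₁ + (1−π)·p₀ = 0.559×0.72888 + 0.441×0.070833 = 0.43868.
Under exogeneity, PAF = [P(Y=1) − p₀] / P(Y=1).
PAF = (0.43868 − 0.070833) / 0.43868 ≈ 0.8385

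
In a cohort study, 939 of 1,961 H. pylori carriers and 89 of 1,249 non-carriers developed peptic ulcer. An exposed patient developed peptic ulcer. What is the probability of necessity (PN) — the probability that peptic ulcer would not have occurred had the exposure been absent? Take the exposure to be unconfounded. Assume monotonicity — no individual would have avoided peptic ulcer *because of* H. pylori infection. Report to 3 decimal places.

PN ≈ 0.851

p₁ = P(outcome | exposed) = 939/1961 = 0.47884
p₀ = P(outcome | unexposed) = 89/1249 = 0.071257
Under exogeneity and monotonicity, PN = (p₁ − p₀) / p₁.
PN = (0.47884 − 0.071257) / 0.47884 = 0.40758 / 0.47884 ≈ 0.8512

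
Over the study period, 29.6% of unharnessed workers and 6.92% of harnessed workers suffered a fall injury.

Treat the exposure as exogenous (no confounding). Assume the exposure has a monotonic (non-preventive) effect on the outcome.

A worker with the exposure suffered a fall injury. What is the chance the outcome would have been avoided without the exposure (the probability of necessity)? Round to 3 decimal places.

PN ≈ 0.766

p₁ = 0.296, p₀ = 0.0692.
Under exogeneity and monotonicity, PN = (p₁ − p₀) / p₁.
PN = (0.296 − 0.0692) / 0.296 = 0.2268 / 0.296 ≈ 0.7662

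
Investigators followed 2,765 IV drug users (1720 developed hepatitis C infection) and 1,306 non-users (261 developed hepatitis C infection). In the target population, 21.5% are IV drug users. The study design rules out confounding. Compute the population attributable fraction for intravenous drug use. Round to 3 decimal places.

p₁ = P(outcome | exposed) = 1720/2765 = 0.62206
p₀ = P(outcome | unexposed) = 261/1306 = 0.19985
Overall risk P(Y=1) = π·p₁ + (1−π)·p₀ = 0.215×0.62206 + 0.785×0.19985 = 0.29062.
Under exogeneity, PAF = [P(Y=1) − p₀] / P(Y=1).
PAF = (0.29062 − 0.19985) / 0.29062 ≈ 0.3124

PAF ≈ 0.312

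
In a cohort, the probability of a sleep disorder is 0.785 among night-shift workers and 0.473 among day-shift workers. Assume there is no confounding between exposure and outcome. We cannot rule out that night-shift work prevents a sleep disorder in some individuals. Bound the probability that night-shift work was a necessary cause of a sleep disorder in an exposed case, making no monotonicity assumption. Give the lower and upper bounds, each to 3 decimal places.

Let p₁ = 0.785, p₀ = 0.473.
Under exogeneity alone the bounds on PN are max{0,(p₁−p₀)/p₁} ≤ PN ≤ min{1,(1−p₀)/p₁}.
  lower = (p₁ − p₀)/p₁ = 0.312 / 0.785 ≈ 0.3975
  upper = min{1, (1 − p₀)/p₁} = 0.527 / 0.785 ≈ 0.6713

0.397 ≤ PN ≤ 0.671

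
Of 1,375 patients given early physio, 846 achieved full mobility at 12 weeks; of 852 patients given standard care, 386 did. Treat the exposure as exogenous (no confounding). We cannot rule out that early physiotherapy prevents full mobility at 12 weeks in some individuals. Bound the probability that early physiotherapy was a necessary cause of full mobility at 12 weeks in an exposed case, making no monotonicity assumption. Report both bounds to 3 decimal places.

p₁ = P(outcome | exposed) = 846/1375 = 0.61527
p₀ = P(outcome | unexposed) = 386/852 = 0.45305
Under exogeneity alone the bounds on PN are max{0,(p₁−p₀)/p₁} ≤ PN ≤ min{1,(1−p₀)/p₁}.
  lower = (p₁ − p₀)/p₁ = 0.16222 / 0.61527 ≈ 0.2637
  upper = min{1, (1 − p₀)/p₁} = 0.54695 / 0.61527 ≈ 0.8890

0.264 ≤ PN ≤ 0.889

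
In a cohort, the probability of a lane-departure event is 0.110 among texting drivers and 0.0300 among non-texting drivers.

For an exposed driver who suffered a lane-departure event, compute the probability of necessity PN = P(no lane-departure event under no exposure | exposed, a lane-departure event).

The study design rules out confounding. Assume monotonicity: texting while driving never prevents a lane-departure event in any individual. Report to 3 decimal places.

Let p₁ = 0.11, p₀ = 0.03.
Under exogeneity and monotonicity, PN = (p₁ − p₀) / p₁.
PN = (0.11 − 0.03) / 0.11 = 0.08 / 0.11 ≈ 0.7273

PN ≈ 0.727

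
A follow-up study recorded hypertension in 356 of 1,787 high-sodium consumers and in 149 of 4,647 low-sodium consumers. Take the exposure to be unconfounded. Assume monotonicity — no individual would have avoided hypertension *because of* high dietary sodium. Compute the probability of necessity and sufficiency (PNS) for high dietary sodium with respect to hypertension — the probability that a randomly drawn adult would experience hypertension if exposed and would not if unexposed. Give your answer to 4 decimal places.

PNS ≈ 0.1672

p₁ = P(outcome | exposed) = 356/1787 = 0.19922
p₀ = P(outcome | unexposed) = 149/4647 = 0.032064
Under exogeneity and monotonicity, PNS = p₁ − p₀.
PNS = 0.19922 − 0.032064 = 0.16715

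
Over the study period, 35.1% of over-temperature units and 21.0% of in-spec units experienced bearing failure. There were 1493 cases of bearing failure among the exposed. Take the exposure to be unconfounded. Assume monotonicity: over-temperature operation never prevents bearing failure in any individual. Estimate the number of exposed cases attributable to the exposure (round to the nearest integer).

about 600 cases

p₁ = 0.351, p₀ = 0.21.
PN = (p₁ − p₀)/p₁ = (0.351 − 0.21) / 0.351 ≈ 0.40171.
Attributable cases ≈ PN × (exposed cases) = 0.40171 × 1493 ≈ 599.75.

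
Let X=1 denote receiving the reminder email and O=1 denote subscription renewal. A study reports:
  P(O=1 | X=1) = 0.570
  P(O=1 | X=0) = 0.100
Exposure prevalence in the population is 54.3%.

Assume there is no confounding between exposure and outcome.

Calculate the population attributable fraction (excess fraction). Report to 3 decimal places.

PAF ≈ 0.718

Let p₁ = 0.57, p₀ = 0.1.
Overall risk P(Y=1) = π·p₁ + (1−π)·p₀ = 0.543×0.57 + 0.457×0.1 = 0.35521.
Under exogeneity, PAF = [P(Y=1) − p₀] / P(Y=1).
PAF = (0.35521 − 0.1) / 0.35521 ≈ 0.7185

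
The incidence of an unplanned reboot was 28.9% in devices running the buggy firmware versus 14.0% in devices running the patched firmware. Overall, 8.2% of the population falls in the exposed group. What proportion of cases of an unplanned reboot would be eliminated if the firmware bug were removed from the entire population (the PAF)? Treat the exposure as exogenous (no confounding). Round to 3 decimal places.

p₁ = 0.289, p₀ = 0.14.
Overall risk P(Y=1) = π·p₁ + (1−π)·p₀ = 0.082×0.289 + 0.918×0.14 = 0.15222.
Under exogeneity, PAF = [P(Y=1) − p₀] / P(Y=1).
PAF = (0.15222 − 0.14) / 0.15222 ≈ 0.0803

PAF ≈ 0.080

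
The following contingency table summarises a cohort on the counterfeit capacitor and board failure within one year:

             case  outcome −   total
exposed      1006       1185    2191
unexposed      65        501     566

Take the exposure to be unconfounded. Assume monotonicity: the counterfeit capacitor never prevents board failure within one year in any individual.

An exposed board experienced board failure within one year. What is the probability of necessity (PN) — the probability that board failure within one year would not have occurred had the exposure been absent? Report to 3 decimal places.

p₁ = P(outcome | exposed) = 1006/2191 = 0.45915
p₀ = P(outcome | unexposed) = 65/566 = 0.11484
Under exogeneity and monotonicity, PN = (p₁ − p₀)/p₁.
PN = (0.45915 − 0.11484) / 0.45915 ≈ 0.7499

PN ≈ 0.750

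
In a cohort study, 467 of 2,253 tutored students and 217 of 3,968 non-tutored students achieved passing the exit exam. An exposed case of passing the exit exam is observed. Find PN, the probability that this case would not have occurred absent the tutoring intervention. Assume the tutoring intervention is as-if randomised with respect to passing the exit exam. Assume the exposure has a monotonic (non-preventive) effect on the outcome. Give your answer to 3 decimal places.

p₁ = P(outcome | exposed) = 467/2253 = 0.20728
p₀ = P(outcome | unexposed) = 217/3968 = 0.054688
Under exogeneity and monotonicity, PN = (p₁ − p₀) / p₁.
PN = (0.20728 − 0.054688) / 0.20728 = 0.15259 / 0.20728 ≈ 0.7362

PN ≈ 0.736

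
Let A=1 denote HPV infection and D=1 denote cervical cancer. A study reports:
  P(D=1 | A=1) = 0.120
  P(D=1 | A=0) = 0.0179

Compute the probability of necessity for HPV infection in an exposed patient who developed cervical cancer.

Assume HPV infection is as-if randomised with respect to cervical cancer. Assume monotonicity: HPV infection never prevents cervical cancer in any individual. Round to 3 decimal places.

Let p₁ = 0.12, p₀ = 0.0179.
Under exogeneity and monotonicity, PN = (p₁ − p₀) / p₁.
PN = (0.12 − 0.0179) / 0.12 = 0.1021 / 0.12 ≈ 0.8508

PN ≈ 0.851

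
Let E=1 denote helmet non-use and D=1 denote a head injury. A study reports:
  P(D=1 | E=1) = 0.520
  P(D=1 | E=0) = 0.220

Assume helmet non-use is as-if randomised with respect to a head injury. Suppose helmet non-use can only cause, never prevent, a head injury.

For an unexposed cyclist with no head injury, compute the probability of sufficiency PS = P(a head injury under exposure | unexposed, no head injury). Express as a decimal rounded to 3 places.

Let p₁ = 0.52, p₀ = 0.22.
Under exogeneity and monotonicity, PS = (p₁ − p₀) / (1 − p₀).
PS = (0.52 − 0.22) / (1 − 0.22) = 0.3 / 0.78 ≈ 0.3846

PS ≈ 0.385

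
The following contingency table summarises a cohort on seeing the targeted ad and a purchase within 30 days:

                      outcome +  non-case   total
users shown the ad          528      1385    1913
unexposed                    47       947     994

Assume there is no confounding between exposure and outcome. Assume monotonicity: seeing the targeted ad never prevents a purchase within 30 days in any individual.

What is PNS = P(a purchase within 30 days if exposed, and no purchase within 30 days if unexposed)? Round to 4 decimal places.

p₁ = P(outcome | exposed) = 528/1913 = 0.27601
p₀ = P(outcome | unexposed) = 47/994 = 0.047284
Under exogeneity and monotonicity, PNS = p₁ − p₀.
PNS = 0.27601 − 0.047284 = 0.22872

PNS ≈ 0.2287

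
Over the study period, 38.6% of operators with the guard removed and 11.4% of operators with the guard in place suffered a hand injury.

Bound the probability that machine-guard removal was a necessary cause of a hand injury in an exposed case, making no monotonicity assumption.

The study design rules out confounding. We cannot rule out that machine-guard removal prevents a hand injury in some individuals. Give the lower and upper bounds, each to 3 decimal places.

p₁ = 0.386, p₀ = 0.114.
Under exogeneity alone the bounds on PN are max{0,(p₁−p₀)/p₁} ≤ PN ≤ min{1,(1−p₀)/p₁}.
  lower = (p₁ − p₀)/p₁ = 0.272 / 0.386 ≈ 0.7047
  upper = min{1, (1 − p₀)/p₁} = 0.886 / 0.386 ≈ 2.2953 → capped at 1

0.705 ≤ PN ≤ 1.000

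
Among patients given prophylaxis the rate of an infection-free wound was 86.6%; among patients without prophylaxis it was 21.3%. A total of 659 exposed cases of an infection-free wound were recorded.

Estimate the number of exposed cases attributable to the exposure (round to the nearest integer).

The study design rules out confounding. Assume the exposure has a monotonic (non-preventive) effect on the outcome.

about 497 cases

p₁ = 0.866, p₀ = 0.213.
PN = (p₁ − p₀)/p₁ = (0.866 − 0.213) / 0.866 ≈ 0.75404.
Attributable cases ≈ PN × (exposed cases) = 0.75404 × 659 ≈ 496.91.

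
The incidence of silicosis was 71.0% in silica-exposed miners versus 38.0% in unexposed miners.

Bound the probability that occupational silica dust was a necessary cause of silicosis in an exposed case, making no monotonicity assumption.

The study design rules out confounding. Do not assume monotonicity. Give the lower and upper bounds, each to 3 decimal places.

0.465 ≤ PN ≤ 0.873

p₁ = 0.71, p₀ = 0.38.
Under exogeneity alone the bounds on PN are max{0,(p₁−p₀)/p₁} ≤ PN ≤ min{1,(1−p₀)/p₁}.
  lower = (p₁ − p₀)/p₁ = 0.33 / 0.71 ≈ 0.4648
  upper = min{1, (1 − p₀)/p₁} = 0.62 / 0.71 ≈ 0.8732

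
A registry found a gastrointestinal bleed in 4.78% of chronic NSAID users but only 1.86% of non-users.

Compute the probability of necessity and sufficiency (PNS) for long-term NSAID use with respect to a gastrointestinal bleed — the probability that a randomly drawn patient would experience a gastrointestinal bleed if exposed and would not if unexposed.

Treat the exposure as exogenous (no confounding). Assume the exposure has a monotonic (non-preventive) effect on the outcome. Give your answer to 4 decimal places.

PNS ≈ 0.0292

p₁ = 0.0478, p₀ = 0.0186.
Under exogeneity and monotonicity, PNS = p₁ − p₀.
PNS = 0.0478 − 0.0186 = 0.0292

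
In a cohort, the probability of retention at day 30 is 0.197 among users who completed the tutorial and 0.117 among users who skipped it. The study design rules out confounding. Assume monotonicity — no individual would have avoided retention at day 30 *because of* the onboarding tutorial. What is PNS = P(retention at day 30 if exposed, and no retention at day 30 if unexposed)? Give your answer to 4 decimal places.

Let p₁ = 0.197, p₀ = 0.117.
Under exogeneity and monotonicity, PNS = p₁ − p₀.
PNS = 0.197 − 0.117 = 0.08

PNS ≈ 0.0800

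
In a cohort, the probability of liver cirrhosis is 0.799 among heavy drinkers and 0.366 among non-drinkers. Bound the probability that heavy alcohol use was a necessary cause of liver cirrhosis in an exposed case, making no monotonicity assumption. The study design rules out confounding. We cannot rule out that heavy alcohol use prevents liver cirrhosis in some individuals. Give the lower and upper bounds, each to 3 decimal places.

0.542 ≤ PN ≤ 0.793

Let p₁ = 0.799, p₀ = 0.366.
Under exogeneity alone the bounds on PN are max{0,(p₁−p₀)/p₁} ≤ PN ≤ min{1,(1−p₀)/p₁}.
  lower = (p₁ − p₀)/p₁ = 0.433 / 0.799 ≈ 0.5419
  upper = min{1, (1 − p₀)/p₁} = 0.634 / 0.799 ≈ 0.7935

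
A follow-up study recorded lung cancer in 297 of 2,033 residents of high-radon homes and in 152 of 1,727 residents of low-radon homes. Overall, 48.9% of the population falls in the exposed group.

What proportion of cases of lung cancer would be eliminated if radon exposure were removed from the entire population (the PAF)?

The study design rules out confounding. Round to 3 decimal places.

p₁ = P(outcome | exposed) = 297/2033 = 0.14609
p₀ = P(outcome | unexposed) = 152/1727 = 0.088014
Overall risk P(Y=1) = π·p₁ + (1−π)·p₀ = 0.489×0.14609 + 0.511×0.088014 = 0.11641.
Under exogeneity, PAF = [P(Y=1) − p₀] / P(Y=1).
PAF = (0.11641 − 0.088014) / 0.11641 ≈ 0.2440

PAF ≈ 0.244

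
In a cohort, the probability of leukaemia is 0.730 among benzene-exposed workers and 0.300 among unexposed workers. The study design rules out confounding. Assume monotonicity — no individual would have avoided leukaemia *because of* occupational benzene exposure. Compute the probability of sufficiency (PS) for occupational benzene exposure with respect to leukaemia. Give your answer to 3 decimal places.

Let p₁ = 0.73, p₀ = 0.3.
Under exogeneity and monotonicity, PS = (p₁ − p₀) / (1 − p₀).
PS = (0.73 − 0.3) / (1 − 0.3) = 0.43 / 0.7 ≈ 0.6143

PS ≈ 0.614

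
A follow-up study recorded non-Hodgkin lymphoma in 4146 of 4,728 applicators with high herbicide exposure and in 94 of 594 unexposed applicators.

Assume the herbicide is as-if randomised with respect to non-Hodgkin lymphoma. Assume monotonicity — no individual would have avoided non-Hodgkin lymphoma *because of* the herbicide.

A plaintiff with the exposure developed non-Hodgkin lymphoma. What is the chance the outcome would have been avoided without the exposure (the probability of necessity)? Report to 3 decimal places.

p₁ = P(outcome | exposed) = 4146/4728 = 0.8769
p₀ = P(outcome | unexposed) = 94/594 = 0.15825
Under exogeneity and monotonicity, PN = (p₁ − p₀) / p₁.
PN = (0.8769 − 0.15825) / 0.8769 = 0.71865 / 0.8769 ≈ 0.8195

PN ≈ 0.820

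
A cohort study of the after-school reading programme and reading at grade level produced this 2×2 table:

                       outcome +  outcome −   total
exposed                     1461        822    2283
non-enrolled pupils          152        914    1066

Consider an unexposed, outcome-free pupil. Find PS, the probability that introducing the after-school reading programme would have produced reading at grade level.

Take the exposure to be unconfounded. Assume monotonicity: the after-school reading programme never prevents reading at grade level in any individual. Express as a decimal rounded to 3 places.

PS ≈ 0.580

p₁ = P(outcome | exposed) = 1461/2283 = 0.63995
p₀ = P(outcome | unexposed) = 152/1066 = 0.14259
Under exogeneity and monotonicity, PS = (p₁ − p₀)/(1 − p₀).
PS = (0.63995 − 0.14259) / 0.85741 ≈ 0.5801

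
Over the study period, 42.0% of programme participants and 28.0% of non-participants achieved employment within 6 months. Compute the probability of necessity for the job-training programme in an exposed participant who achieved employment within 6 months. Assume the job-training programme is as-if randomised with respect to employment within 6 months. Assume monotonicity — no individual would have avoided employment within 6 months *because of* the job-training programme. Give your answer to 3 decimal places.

p₁ = 0.42, p₀ = 0.28.
Under exogeneity and monotonicity, PN = (p₁ − p₀) / p₁.
PN = (0.42 − 0.28) / 0.42 = 0.14 / 0.42 ≈ 0.3333

PN ≈ 0.333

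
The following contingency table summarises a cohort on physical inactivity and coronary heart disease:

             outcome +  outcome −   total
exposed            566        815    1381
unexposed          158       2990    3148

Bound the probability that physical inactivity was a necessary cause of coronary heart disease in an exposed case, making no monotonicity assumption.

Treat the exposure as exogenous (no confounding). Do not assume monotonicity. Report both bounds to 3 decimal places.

p₁ = P(outcome | exposed) = 566/1381 = 0.40985
p₀ = P(outcome | unexposed) = 158/3148 = 0.050191
Under exogeneity alone the bounds on PN are max{0,(p₁−p₀)/p₁} ≤ PN ≤ min{1,(1−p₀)/p₁}.
  lower = (p₁ − p₀)/p₁ = 0.35966 / 0.40985 ≈ 0.8775
  upper = min{1, (1 − p₀)/p₁} = 0.94981 / 0.40985 ≈ 2.3175 → capped at 1

0.878 ≤ PN ≤ 1.000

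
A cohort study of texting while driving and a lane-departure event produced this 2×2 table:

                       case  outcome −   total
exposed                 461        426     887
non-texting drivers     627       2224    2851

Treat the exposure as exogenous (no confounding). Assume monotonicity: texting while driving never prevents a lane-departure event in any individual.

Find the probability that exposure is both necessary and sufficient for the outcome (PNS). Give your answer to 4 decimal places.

p₁ = P(outcome | exposed) = 461/887 = 0.51973
p₀ = P(outcome | unexposed) = 627/2851 = 0.21992
Under exogeneity and monotonicity, PNS = p₁ − p₀.
PNS = 0.51973 − 0.21992 = 0.29981

PNS ≈ 0.2998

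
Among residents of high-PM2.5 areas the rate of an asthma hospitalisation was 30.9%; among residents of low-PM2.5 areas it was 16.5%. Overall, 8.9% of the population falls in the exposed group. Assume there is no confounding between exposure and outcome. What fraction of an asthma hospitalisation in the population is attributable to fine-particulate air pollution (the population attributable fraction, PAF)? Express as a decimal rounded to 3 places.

PAF ≈ 0.072

p₁ = 0.309, p₀ = 0.165.
Overall risk P(Y=1) = π·p₁ + (1−π)·p₀ = 0.089×0.309 + 0.911×0.165 = 0.17782.
Under exogeneity, PAF = [P(Y=1) − p₀] / P(Y=1).
PAF = (0.17782 − 0.165) / 0.17782 ≈ 0.0721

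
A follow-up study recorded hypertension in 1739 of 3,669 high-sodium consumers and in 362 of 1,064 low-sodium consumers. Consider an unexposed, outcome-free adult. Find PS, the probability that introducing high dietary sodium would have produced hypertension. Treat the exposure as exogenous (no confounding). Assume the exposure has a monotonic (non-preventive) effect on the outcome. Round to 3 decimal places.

p₁ = P(outcome | exposed) = 1739/3669 = 0.47397
p₀ = P(outcome | unexposed) = 362/1064 = 0.34023
Under exogeneity and monotonicity, PS = (p₁ − p₀) / (1 − p₀).
PS = (0.47397 − 0.34023) / (1 − 0.34023) = 0.13375 / 0.65977 ≈ 0.2027

PS ≈ 0.203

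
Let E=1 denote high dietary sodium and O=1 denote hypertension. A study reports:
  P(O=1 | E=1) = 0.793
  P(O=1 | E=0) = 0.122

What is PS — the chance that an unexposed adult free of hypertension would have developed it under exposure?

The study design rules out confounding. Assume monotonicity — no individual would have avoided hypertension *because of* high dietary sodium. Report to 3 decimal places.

PS ≈ 0.764

Let p₁ = 0.793, p₀ = 0.122.
Under exogeneity and monotonicity, PS = (p₁ − p₀) / (1 − p₀).
PS = (0.793 − 0.122) / (1 − 0.122) = 0.671 / 0.878 ≈ 0.7642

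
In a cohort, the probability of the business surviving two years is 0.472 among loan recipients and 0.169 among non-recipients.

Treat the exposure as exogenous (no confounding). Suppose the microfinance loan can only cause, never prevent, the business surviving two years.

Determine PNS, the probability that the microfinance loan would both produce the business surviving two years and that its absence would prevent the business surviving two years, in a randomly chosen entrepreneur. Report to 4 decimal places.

Let p₁ = 0.472, p₀ = 0.169.
Under exogeneity and monotonicity, PNS = p₁ − p₀.
PNS = 0.472 − 0.169 = 0.303

PNS ≈ 0.3030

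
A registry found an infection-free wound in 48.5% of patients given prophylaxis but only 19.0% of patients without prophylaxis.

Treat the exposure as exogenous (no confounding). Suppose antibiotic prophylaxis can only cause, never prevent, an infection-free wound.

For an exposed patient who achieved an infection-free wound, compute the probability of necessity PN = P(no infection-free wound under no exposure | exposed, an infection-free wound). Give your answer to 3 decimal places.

p₁ = 0.485, p₀ = 0.19.
Under exogeneity and monotonicity, PN = (p₁ − p₀) / p₁.
PN = (0.485 − 0.19) / 0.485 = 0.295 / 0.485 ≈ 0.6082

PN ≈ 0.608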